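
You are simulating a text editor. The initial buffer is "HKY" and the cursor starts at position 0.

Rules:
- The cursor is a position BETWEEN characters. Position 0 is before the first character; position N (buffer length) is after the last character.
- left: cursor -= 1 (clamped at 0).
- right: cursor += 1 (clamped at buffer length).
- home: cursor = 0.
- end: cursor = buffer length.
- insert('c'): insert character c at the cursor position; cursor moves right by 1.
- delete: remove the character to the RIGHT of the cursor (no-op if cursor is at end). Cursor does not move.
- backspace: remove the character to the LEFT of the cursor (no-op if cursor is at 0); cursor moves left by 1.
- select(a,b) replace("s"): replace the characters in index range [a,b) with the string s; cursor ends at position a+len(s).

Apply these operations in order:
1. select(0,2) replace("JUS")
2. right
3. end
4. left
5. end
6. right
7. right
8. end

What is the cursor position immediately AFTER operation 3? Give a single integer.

After op 1 (select(0,2) replace("JUS")): buf='JUSY' cursor=3
After op 2 (right): buf='JUSY' cursor=4
After op 3 (end): buf='JUSY' cursor=4

Answer: 4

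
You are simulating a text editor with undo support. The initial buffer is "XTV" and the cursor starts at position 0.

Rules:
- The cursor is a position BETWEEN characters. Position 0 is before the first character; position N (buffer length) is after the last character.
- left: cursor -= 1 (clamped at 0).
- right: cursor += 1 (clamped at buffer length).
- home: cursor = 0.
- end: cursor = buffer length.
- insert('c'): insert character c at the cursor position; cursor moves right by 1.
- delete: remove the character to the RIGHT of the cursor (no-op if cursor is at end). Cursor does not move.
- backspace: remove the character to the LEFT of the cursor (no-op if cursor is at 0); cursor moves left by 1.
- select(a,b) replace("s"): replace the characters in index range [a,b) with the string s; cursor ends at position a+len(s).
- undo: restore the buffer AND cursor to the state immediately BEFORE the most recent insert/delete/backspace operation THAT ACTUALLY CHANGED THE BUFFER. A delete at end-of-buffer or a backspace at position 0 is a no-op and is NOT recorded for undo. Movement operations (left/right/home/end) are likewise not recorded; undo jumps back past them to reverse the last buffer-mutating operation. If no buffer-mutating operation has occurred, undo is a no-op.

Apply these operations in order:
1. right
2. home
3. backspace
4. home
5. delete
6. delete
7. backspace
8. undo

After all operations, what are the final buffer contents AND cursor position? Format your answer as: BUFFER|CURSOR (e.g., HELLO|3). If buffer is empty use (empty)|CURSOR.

Answer: TV|0

Derivation:
After op 1 (right): buf='XTV' cursor=1
After op 2 (home): buf='XTV' cursor=0
After op 3 (backspace): buf='XTV' cursor=0
After op 4 (home): buf='XTV' cursor=0
After op 5 (delete): buf='TV' cursor=0
After op 6 (delete): buf='V' cursor=0
After op 7 (backspace): buf='V' cursor=0
After op 8 (undo): buf='TV' cursor=0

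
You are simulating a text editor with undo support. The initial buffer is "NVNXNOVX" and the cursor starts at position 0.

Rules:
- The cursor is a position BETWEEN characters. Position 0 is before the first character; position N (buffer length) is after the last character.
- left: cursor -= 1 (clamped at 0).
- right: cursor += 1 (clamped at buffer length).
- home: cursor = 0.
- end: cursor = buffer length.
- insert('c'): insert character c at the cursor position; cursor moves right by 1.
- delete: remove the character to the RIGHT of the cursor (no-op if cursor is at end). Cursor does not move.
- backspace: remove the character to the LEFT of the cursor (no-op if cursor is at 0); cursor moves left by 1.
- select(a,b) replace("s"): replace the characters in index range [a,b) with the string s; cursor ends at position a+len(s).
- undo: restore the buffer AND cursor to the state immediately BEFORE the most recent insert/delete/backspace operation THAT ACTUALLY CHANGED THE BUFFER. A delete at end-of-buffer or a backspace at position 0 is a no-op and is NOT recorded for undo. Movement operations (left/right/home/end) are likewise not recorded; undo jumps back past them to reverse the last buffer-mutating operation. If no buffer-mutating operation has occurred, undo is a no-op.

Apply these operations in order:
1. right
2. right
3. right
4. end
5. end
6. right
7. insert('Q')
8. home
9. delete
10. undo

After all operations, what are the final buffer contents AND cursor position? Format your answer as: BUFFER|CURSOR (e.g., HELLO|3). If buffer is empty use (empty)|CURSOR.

Answer: NVNXNOVXQ|0

Derivation:
After op 1 (right): buf='NVNXNOVX' cursor=1
After op 2 (right): buf='NVNXNOVX' cursor=2
After op 3 (right): buf='NVNXNOVX' cursor=3
After op 4 (end): buf='NVNXNOVX' cursor=8
After op 5 (end): buf='NVNXNOVX' cursor=8
After op 6 (right): buf='NVNXNOVX' cursor=8
After op 7 (insert('Q')): buf='NVNXNOVXQ' cursor=9
After op 8 (home): buf='NVNXNOVXQ' cursor=0
After op 9 (delete): buf='VNXNOVXQ' cursor=0
After op 10 (undo): buf='NVNXNOVXQ' cursor=0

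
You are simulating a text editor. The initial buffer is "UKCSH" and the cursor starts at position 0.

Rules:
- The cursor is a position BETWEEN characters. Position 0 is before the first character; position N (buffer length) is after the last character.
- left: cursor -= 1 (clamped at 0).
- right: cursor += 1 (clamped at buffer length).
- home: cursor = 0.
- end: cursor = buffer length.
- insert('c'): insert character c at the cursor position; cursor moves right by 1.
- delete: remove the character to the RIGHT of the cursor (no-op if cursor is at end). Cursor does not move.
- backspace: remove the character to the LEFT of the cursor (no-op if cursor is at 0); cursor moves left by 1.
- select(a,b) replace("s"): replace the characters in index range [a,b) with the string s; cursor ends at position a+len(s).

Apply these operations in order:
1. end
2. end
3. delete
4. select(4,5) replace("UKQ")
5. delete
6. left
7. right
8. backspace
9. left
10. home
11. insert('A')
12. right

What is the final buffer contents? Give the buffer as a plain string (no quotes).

Answer: AUKCSUK

Derivation:
After op 1 (end): buf='UKCSH' cursor=5
After op 2 (end): buf='UKCSH' cursor=5
After op 3 (delete): buf='UKCSH' cursor=5
After op 4 (select(4,5) replace("UKQ")): buf='UKCSUKQ' cursor=7
After op 5 (delete): buf='UKCSUKQ' cursor=7
After op 6 (left): buf='UKCSUKQ' cursor=6
After op 7 (right): buf='UKCSUKQ' cursor=7
After op 8 (backspace): buf='UKCSUK' cursor=6
After op 9 (left): buf='UKCSUK' cursor=5
After op 10 (home): buf='UKCSUK' cursor=0
After op 11 (insert('A')): buf='AUKCSUK' cursor=1
After op 12 (right): buf='AUKCSUK' cursor=2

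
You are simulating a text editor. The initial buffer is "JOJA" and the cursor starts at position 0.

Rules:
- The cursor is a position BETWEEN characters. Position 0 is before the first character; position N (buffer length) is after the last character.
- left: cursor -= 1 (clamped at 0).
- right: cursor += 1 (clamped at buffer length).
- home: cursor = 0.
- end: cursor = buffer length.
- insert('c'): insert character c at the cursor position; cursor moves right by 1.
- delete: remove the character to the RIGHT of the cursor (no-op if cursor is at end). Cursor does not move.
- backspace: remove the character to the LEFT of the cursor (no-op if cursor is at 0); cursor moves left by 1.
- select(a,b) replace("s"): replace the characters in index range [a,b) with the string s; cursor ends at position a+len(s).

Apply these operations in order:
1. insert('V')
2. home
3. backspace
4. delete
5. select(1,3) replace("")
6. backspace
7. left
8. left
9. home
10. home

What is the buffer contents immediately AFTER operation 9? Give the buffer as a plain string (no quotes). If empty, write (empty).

After op 1 (insert('V')): buf='VJOJA' cursor=1
After op 2 (home): buf='VJOJA' cursor=0
After op 3 (backspace): buf='VJOJA' cursor=0
After op 4 (delete): buf='JOJA' cursor=0
After op 5 (select(1,3) replace("")): buf='JA' cursor=1
After op 6 (backspace): buf='A' cursor=0
After op 7 (left): buf='A' cursor=0
After op 8 (left): buf='A' cursor=0
After op 9 (home): buf='A' cursor=0

Answer: A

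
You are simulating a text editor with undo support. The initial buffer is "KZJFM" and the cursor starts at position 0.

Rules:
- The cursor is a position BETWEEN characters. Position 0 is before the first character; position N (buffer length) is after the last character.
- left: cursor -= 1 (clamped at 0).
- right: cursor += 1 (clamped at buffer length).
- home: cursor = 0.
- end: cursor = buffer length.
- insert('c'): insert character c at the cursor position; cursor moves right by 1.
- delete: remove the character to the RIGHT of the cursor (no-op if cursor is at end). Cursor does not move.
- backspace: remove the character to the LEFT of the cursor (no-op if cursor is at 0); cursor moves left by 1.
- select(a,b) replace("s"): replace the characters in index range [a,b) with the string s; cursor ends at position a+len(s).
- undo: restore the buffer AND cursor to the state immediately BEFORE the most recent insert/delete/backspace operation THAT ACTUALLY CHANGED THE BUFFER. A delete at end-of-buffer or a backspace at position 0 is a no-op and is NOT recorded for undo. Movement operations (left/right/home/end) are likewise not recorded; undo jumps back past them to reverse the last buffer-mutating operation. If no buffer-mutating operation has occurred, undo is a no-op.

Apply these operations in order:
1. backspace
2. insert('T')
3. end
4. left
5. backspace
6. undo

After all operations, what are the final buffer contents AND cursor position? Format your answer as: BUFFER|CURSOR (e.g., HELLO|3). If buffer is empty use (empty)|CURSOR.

Answer: TKZJFM|5

Derivation:
After op 1 (backspace): buf='KZJFM' cursor=0
After op 2 (insert('T')): buf='TKZJFM' cursor=1
After op 3 (end): buf='TKZJFM' cursor=6
After op 4 (left): buf='TKZJFM' cursor=5
After op 5 (backspace): buf='TKZJM' cursor=4
After op 6 (undo): buf='TKZJFM' cursor=5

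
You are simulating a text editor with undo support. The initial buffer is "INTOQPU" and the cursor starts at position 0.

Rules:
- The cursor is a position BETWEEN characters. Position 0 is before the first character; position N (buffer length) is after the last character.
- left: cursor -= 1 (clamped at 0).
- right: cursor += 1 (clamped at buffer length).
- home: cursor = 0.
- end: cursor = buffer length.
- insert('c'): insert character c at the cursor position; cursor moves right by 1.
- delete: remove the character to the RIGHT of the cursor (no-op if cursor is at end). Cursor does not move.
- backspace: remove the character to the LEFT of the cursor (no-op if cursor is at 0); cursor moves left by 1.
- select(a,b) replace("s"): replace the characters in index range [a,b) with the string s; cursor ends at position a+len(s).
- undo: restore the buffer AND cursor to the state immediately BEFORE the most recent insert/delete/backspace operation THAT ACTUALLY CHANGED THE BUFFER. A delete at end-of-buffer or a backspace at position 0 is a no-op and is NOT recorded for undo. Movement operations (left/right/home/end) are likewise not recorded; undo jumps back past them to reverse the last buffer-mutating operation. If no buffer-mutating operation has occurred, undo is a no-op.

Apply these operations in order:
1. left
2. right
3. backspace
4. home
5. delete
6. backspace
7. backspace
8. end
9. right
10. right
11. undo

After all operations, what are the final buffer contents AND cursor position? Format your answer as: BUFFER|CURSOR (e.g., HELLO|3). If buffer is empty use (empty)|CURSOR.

After op 1 (left): buf='INTOQPU' cursor=0
After op 2 (right): buf='INTOQPU' cursor=1
After op 3 (backspace): buf='NTOQPU' cursor=0
After op 4 (home): buf='NTOQPU' cursor=0
After op 5 (delete): buf='TOQPU' cursor=0
After op 6 (backspace): buf='TOQPU' cursor=0
After op 7 (backspace): buf='TOQPU' cursor=0
After op 8 (end): buf='TOQPU' cursor=5
After op 9 (right): buf='TOQPU' cursor=5
After op 10 (right): buf='TOQPU' cursor=5
After op 11 (undo): buf='NTOQPU' cursor=0

Answer: NTOQPU|0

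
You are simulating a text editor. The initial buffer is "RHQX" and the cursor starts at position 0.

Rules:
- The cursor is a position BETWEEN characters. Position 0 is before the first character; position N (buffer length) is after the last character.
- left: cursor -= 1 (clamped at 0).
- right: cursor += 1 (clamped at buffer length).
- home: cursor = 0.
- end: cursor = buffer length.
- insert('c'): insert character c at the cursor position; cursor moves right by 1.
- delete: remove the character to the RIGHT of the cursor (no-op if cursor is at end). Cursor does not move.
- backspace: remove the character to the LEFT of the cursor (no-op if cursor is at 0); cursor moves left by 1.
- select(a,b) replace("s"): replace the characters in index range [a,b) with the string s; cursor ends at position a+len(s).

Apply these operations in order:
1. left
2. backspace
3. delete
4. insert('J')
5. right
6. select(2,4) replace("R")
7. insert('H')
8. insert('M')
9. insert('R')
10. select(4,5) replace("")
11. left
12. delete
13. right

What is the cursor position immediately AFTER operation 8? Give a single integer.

After op 1 (left): buf='RHQX' cursor=0
After op 2 (backspace): buf='RHQX' cursor=0
After op 3 (delete): buf='HQX' cursor=0
After op 4 (insert('J')): buf='JHQX' cursor=1
After op 5 (right): buf='JHQX' cursor=2
After op 6 (select(2,4) replace("R")): buf='JHR' cursor=3
After op 7 (insert('H')): buf='JHRH' cursor=4
After op 8 (insert('M')): buf='JHRHM' cursor=5

Answer: 5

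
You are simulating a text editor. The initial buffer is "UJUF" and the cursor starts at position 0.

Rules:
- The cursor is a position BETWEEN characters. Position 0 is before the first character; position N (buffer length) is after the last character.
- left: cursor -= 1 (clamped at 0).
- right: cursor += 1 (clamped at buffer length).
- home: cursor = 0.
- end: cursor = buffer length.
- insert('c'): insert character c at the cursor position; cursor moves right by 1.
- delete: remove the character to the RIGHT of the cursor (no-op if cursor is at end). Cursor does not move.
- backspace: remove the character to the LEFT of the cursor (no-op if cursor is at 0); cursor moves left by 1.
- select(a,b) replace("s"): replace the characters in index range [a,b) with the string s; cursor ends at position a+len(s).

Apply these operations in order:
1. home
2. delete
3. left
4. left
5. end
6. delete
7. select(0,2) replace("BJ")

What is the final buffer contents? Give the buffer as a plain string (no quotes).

Answer: BJF

Derivation:
After op 1 (home): buf='UJUF' cursor=0
After op 2 (delete): buf='JUF' cursor=0
After op 3 (left): buf='JUF' cursor=0
After op 4 (left): buf='JUF' cursor=0
After op 5 (end): buf='JUF' cursor=3
After op 6 (delete): buf='JUF' cursor=3
After op 7 (select(0,2) replace("BJ")): buf='BJF' cursor=2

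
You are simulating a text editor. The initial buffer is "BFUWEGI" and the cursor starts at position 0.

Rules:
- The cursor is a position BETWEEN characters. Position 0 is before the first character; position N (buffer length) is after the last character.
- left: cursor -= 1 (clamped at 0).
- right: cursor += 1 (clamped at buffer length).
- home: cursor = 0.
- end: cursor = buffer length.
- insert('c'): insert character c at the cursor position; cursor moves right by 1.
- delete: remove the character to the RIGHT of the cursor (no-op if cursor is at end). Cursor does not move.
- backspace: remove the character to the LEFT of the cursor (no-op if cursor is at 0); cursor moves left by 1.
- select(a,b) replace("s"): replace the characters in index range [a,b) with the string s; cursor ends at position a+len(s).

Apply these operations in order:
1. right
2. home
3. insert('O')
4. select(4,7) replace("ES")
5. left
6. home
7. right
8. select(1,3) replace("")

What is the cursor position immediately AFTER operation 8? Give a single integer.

After op 1 (right): buf='BFUWEGI' cursor=1
After op 2 (home): buf='BFUWEGI' cursor=0
After op 3 (insert('O')): buf='OBFUWEGI' cursor=1
After op 4 (select(4,7) replace("ES")): buf='OBFUESI' cursor=6
After op 5 (left): buf='OBFUESI' cursor=5
After op 6 (home): buf='OBFUESI' cursor=0
After op 7 (right): buf='OBFUESI' cursor=1
After op 8 (select(1,3) replace("")): buf='OUESI' cursor=1

Answer: 1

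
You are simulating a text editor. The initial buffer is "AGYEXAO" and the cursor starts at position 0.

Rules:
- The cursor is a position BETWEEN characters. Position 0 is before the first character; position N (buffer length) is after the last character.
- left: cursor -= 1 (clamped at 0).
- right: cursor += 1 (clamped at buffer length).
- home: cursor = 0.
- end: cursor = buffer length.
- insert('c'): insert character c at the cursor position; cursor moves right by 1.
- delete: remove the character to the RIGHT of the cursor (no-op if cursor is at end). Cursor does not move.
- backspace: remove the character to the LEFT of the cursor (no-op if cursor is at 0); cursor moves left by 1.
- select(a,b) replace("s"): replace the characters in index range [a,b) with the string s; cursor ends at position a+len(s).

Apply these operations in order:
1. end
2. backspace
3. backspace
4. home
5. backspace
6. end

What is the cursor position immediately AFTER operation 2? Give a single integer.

Answer: 6

Derivation:
After op 1 (end): buf='AGYEXAO' cursor=7
After op 2 (backspace): buf='AGYEXA' cursor=6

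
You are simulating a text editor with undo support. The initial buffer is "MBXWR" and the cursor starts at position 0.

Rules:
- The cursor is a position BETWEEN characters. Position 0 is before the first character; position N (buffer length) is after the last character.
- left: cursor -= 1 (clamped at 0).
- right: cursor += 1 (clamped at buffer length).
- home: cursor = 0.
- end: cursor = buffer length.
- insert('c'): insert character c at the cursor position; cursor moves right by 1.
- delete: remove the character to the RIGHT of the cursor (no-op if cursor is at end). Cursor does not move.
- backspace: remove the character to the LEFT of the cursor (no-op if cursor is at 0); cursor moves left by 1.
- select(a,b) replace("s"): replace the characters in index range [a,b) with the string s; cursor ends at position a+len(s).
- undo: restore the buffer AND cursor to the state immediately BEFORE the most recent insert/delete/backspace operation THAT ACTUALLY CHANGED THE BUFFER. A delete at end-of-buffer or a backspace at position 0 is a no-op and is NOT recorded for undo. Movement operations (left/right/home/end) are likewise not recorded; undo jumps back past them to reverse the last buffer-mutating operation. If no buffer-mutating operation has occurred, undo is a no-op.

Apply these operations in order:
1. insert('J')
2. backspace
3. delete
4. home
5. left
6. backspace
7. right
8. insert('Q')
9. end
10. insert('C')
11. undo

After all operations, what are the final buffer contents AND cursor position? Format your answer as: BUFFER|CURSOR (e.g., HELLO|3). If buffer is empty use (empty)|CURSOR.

After op 1 (insert('J')): buf='JMBXWR' cursor=1
After op 2 (backspace): buf='MBXWR' cursor=0
After op 3 (delete): buf='BXWR' cursor=0
After op 4 (home): buf='BXWR' cursor=0
After op 5 (left): buf='BXWR' cursor=0
After op 6 (backspace): buf='BXWR' cursor=0
After op 7 (right): buf='BXWR' cursor=1
After op 8 (insert('Q')): buf='BQXWR' cursor=2
After op 9 (end): buf='BQXWR' cursor=5
After op 10 (insert('C')): buf='BQXWRC' cursor=6
After op 11 (undo): buf='BQXWR' cursor=5

Answer: BQXWR|5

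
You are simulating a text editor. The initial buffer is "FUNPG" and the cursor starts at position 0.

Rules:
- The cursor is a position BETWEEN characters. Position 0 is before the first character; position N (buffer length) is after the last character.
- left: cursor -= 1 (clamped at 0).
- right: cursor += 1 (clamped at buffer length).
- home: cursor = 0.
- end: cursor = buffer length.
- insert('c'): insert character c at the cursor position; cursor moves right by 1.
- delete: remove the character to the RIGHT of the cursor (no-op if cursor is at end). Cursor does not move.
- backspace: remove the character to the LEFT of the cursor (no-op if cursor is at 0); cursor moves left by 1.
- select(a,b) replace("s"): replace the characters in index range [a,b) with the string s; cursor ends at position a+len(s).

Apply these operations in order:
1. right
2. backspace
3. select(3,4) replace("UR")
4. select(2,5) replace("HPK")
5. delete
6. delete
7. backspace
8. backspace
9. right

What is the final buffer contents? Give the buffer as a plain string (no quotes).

Answer: UNH

Derivation:
After op 1 (right): buf='FUNPG' cursor=1
After op 2 (backspace): buf='UNPG' cursor=0
After op 3 (select(3,4) replace("UR")): buf='UNPUR' cursor=5
After op 4 (select(2,5) replace("HPK")): buf='UNHPK' cursor=5
After op 5 (delete): buf='UNHPK' cursor=5
After op 6 (delete): buf='UNHPK' cursor=5
After op 7 (backspace): buf='UNHP' cursor=4
After op 8 (backspace): buf='UNH' cursor=3
After op 9 (right): buf='UNH' cursor=3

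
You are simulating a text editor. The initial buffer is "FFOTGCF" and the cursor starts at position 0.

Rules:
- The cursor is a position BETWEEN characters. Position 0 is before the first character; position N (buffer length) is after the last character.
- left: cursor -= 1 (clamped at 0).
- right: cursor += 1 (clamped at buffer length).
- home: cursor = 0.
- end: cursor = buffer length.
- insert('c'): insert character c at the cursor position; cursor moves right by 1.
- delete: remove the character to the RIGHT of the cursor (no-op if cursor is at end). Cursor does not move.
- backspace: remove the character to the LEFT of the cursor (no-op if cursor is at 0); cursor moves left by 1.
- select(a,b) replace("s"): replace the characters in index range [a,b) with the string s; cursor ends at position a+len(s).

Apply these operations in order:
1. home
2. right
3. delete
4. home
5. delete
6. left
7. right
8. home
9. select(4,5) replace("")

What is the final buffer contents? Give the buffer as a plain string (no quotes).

After op 1 (home): buf='FFOTGCF' cursor=0
After op 2 (right): buf='FFOTGCF' cursor=1
After op 3 (delete): buf='FOTGCF' cursor=1
After op 4 (home): buf='FOTGCF' cursor=0
After op 5 (delete): buf='OTGCF' cursor=0
After op 6 (left): buf='OTGCF' cursor=0
After op 7 (right): buf='OTGCF' cursor=1
After op 8 (home): buf='OTGCF' cursor=0
After op 9 (select(4,5) replace("")): buf='OTGC' cursor=4

Answer: OTGC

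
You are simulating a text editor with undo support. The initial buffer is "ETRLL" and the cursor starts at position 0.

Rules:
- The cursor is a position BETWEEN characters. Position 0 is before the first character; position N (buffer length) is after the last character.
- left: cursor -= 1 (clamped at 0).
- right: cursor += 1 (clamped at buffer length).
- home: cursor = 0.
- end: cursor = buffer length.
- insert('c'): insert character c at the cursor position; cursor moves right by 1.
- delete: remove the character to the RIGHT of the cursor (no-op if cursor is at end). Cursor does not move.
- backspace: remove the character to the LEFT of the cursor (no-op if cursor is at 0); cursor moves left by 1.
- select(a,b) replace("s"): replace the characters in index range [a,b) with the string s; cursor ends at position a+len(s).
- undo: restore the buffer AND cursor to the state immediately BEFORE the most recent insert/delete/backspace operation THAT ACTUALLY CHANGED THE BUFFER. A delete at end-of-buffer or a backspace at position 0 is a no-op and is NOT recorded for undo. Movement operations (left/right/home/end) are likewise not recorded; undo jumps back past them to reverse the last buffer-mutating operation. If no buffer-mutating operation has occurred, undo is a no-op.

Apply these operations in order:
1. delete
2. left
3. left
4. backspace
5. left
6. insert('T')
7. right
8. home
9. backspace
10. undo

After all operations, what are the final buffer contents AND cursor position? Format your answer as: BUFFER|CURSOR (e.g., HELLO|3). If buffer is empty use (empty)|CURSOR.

Answer: TRLL|0

Derivation:
After op 1 (delete): buf='TRLL' cursor=0
After op 2 (left): buf='TRLL' cursor=0
After op 3 (left): buf='TRLL' cursor=0
After op 4 (backspace): buf='TRLL' cursor=0
After op 5 (left): buf='TRLL' cursor=0
After op 6 (insert('T')): buf='TTRLL' cursor=1
After op 7 (right): buf='TTRLL' cursor=2
After op 8 (home): buf='TTRLL' cursor=0
After op 9 (backspace): buf='TTRLL' cursor=0
After op 10 (undo): buf='TRLL' cursor=0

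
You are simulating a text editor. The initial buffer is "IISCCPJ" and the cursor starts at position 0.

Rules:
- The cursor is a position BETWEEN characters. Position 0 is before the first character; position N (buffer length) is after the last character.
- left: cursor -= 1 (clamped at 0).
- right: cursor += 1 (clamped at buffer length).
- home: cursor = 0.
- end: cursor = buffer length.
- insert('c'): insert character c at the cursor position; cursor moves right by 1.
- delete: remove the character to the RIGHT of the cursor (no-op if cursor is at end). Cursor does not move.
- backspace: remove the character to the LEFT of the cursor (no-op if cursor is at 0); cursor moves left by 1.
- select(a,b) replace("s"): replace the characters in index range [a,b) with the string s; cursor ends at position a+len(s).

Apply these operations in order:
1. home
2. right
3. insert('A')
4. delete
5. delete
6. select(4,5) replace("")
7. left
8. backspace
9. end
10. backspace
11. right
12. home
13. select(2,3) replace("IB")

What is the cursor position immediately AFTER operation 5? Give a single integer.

After op 1 (home): buf='IISCCPJ' cursor=0
After op 2 (right): buf='IISCCPJ' cursor=1
After op 3 (insert('A')): buf='IAISCCPJ' cursor=2
After op 4 (delete): buf='IASCCPJ' cursor=2
After op 5 (delete): buf='IACCPJ' cursor=2

Answer: 2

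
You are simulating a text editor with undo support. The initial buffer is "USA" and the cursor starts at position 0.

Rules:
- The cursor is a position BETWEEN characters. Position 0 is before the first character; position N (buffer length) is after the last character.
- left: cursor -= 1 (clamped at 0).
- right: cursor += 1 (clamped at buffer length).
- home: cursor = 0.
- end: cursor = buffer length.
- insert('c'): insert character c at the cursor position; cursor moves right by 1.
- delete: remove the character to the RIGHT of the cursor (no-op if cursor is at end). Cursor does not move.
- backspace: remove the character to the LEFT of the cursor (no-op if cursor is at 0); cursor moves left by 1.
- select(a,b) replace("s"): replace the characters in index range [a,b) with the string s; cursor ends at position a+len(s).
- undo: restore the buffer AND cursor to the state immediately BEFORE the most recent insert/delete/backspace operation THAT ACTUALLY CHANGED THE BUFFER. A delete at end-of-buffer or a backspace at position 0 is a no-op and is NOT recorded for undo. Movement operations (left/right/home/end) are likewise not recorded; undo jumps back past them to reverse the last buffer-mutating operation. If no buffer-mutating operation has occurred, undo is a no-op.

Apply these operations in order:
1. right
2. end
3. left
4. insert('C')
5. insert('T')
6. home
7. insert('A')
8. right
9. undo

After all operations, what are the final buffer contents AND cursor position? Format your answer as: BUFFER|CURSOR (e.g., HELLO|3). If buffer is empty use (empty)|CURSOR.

Answer: USCTA|0

Derivation:
After op 1 (right): buf='USA' cursor=1
After op 2 (end): buf='USA' cursor=3
After op 3 (left): buf='USA' cursor=2
After op 4 (insert('C')): buf='USCA' cursor=3
After op 5 (insert('T')): buf='USCTA' cursor=4
After op 6 (home): buf='USCTA' cursor=0
After op 7 (insert('A')): buf='AUSCTA' cursor=1
After op 8 (right): buf='AUSCTA' cursor=2
After op 9 (undo): buf='USCTA' cursor=0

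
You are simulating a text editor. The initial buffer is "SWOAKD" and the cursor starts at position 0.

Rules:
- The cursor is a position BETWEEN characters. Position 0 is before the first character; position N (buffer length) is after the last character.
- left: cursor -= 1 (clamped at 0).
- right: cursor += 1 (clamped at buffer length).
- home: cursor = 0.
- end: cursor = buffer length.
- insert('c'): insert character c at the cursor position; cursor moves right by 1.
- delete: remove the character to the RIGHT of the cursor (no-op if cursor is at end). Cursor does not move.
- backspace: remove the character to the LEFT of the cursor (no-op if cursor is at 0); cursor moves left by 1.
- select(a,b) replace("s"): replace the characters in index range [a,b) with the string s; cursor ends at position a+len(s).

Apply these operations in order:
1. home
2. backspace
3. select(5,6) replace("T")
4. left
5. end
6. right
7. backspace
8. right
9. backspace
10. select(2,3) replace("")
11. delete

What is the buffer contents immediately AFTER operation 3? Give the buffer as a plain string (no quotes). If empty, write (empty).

After op 1 (home): buf='SWOAKD' cursor=0
After op 2 (backspace): buf='SWOAKD' cursor=0
After op 3 (select(5,6) replace("T")): buf='SWOAKT' cursor=6

Answer: SWOAKT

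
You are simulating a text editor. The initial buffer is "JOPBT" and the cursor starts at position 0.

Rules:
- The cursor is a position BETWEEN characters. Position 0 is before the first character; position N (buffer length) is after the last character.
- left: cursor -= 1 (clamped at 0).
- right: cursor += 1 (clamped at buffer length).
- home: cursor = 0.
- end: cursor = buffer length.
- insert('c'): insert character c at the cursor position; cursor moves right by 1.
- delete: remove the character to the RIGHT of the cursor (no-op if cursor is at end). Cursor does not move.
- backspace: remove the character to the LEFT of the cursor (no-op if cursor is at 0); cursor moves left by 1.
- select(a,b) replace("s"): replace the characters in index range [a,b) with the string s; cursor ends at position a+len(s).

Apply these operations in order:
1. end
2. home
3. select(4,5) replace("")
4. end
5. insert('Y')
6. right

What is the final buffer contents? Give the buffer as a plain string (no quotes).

Answer: JOPBY

Derivation:
After op 1 (end): buf='JOPBT' cursor=5
After op 2 (home): buf='JOPBT' cursor=0
After op 3 (select(4,5) replace("")): buf='JOPB' cursor=4
After op 4 (end): buf='JOPB' cursor=4
After op 5 (insert('Y')): buf='JOPBY' cursor=5
After op 6 (right): buf='JOPBY' cursor=5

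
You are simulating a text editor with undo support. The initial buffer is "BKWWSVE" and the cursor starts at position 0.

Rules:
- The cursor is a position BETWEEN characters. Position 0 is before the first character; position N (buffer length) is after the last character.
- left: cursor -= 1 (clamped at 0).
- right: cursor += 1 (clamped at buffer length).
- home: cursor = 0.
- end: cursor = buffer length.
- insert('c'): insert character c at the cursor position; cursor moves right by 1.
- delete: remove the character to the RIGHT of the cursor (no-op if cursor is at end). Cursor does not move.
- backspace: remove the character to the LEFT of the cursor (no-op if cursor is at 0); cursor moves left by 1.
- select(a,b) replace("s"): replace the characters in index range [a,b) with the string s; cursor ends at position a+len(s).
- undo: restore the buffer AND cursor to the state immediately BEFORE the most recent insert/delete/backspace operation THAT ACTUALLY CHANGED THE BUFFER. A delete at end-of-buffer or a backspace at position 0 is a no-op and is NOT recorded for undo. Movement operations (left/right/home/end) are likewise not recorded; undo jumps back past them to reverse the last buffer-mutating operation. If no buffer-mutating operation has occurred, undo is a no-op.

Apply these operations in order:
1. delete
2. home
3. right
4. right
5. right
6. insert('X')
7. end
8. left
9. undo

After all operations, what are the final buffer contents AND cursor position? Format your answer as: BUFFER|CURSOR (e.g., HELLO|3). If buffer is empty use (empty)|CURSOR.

After op 1 (delete): buf='KWWSVE' cursor=0
After op 2 (home): buf='KWWSVE' cursor=0
After op 3 (right): buf='KWWSVE' cursor=1
After op 4 (right): buf='KWWSVE' cursor=2
After op 5 (right): buf='KWWSVE' cursor=3
After op 6 (insert('X')): buf='KWWXSVE' cursor=4
After op 7 (end): buf='KWWXSVE' cursor=7
After op 8 (left): buf='KWWXSVE' cursor=6
After op 9 (undo): buf='KWWSVE' cursor=3

Answer: KWWSVE|3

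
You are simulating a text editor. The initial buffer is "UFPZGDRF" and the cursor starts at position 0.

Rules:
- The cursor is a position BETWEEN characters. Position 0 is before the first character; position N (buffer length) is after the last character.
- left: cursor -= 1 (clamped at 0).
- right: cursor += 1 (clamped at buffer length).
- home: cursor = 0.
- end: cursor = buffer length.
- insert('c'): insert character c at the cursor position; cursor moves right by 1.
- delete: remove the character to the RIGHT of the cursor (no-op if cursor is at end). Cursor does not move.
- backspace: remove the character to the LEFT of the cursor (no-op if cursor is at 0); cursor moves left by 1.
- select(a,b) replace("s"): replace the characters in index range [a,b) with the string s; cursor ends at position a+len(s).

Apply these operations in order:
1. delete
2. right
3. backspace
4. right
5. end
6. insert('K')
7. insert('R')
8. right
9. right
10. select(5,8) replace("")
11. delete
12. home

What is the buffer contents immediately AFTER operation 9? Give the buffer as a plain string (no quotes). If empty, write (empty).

Answer: PZGDRFKR

Derivation:
After op 1 (delete): buf='FPZGDRF' cursor=0
After op 2 (right): buf='FPZGDRF' cursor=1
After op 3 (backspace): buf='PZGDRF' cursor=0
After op 4 (right): buf='PZGDRF' cursor=1
After op 5 (end): buf='PZGDRF' cursor=6
After op 6 (insert('K')): buf='PZGDRFK' cursor=7
After op 7 (insert('R')): buf='PZGDRFKR' cursor=8
After op 8 (right): buf='PZGDRFKR' cursor=8
After op 9 (right): buf='PZGDRFKR' cursor=8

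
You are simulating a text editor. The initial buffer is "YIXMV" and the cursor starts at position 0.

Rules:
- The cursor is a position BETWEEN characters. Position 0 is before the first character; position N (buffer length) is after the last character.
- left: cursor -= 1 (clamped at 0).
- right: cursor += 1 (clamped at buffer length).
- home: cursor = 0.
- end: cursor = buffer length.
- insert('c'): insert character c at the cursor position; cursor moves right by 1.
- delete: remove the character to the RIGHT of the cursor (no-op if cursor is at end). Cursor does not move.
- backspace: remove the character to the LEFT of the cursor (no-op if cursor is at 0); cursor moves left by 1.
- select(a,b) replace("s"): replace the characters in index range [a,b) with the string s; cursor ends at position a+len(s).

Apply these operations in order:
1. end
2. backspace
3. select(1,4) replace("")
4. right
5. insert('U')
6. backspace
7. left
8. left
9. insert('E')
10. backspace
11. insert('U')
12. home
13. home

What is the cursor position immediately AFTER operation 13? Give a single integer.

After op 1 (end): buf='YIXMV' cursor=5
After op 2 (backspace): buf='YIXM' cursor=4
After op 3 (select(1,4) replace("")): buf='Y' cursor=1
After op 4 (right): buf='Y' cursor=1
After op 5 (insert('U')): buf='YU' cursor=2
After op 6 (backspace): buf='Y' cursor=1
After op 7 (left): buf='Y' cursor=0
After op 8 (left): buf='Y' cursor=0
After op 9 (insert('E')): buf='EY' cursor=1
After op 10 (backspace): buf='Y' cursor=0
After op 11 (insert('U')): buf='UY' cursor=1
After op 12 (home): buf='UY' cursor=0
After op 13 (home): buf='UY' cursor=0

Answer: 0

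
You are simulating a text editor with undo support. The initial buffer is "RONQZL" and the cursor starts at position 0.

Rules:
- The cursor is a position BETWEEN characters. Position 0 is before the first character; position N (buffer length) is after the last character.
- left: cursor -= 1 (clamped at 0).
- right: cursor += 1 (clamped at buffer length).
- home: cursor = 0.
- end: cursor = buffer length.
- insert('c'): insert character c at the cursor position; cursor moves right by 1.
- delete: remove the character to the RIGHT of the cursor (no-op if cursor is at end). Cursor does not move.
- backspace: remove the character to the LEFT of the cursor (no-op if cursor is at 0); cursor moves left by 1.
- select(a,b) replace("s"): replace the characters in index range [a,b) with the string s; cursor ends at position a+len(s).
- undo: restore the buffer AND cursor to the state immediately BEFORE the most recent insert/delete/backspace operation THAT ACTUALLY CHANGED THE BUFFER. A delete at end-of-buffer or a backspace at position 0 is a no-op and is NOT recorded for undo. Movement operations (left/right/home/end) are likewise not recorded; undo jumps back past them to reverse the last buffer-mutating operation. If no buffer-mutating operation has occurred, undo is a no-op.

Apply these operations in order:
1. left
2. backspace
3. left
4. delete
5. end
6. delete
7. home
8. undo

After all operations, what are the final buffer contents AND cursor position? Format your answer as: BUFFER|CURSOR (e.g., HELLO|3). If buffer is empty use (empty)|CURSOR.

After op 1 (left): buf='RONQZL' cursor=0
After op 2 (backspace): buf='RONQZL' cursor=0
After op 3 (left): buf='RONQZL' cursor=0
After op 4 (delete): buf='ONQZL' cursor=0
After op 5 (end): buf='ONQZL' cursor=5
After op 6 (delete): buf='ONQZL' cursor=5
After op 7 (home): buf='ONQZL' cursor=0
After op 8 (undo): buf='RONQZL' cursor=0

Answer: RONQZL|0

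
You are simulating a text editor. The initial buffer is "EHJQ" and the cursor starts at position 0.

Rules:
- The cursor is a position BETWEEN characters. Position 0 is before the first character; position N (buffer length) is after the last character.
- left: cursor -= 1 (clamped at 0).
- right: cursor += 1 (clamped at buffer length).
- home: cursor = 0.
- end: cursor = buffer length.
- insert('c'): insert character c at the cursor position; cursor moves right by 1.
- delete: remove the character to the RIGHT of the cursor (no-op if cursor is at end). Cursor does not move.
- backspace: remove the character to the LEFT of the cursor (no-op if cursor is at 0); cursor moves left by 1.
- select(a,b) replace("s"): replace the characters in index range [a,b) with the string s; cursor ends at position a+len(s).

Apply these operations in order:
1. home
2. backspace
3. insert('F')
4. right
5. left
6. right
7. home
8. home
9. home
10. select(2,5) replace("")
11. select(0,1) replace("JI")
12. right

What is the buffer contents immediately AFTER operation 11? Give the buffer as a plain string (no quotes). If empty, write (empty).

Answer: JIE

Derivation:
After op 1 (home): buf='EHJQ' cursor=0
After op 2 (backspace): buf='EHJQ' cursor=0
After op 3 (insert('F')): buf='FEHJQ' cursor=1
After op 4 (right): buf='FEHJQ' cursor=2
After op 5 (left): buf='FEHJQ' cursor=1
After op 6 (right): buf='FEHJQ' cursor=2
After op 7 (home): buf='FEHJQ' cursor=0
After op 8 (home): buf='FEHJQ' cursor=0
After op 9 (home): buf='FEHJQ' cursor=0
After op 10 (select(2,5) replace("")): buf='FE' cursor=2
After op 11 (select(0,1) replace("JI")): buf='JIE' cursor=2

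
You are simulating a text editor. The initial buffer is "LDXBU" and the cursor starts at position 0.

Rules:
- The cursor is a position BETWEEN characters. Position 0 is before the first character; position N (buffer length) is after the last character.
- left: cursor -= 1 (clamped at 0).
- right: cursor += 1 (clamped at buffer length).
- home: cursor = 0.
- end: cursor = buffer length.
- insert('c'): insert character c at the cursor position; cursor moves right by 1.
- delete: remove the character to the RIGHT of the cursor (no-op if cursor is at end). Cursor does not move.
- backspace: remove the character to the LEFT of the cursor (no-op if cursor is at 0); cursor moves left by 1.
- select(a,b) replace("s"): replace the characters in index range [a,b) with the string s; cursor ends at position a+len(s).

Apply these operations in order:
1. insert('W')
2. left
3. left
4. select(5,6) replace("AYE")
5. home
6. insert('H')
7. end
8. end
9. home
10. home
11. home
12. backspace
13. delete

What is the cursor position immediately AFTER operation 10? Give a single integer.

After op 1 (insert('W')): buf='WLDXBU' cursor=1
After op 2 (left): buf='WLDXBU' cursor=0
After op 3 (left): buf='WLDXBU' cursor=0
After op 4 (select(5,6) replace("AYE")): buf='WLDXBAYE' cursor=8
After op 5 (home): buf='WLDXBAYE' cursor=0
After op 6 (insert('H')): buf='HWLDXBAYE' cursor=1
After op 7 (end): buf='HWLDXBAYE' cursor=9
After op 8 (end): buf='HWLDXBAYE' cursor=9
After op 9 (home): buf='HWLDXBAYE' cursor=0
After op 10 (home): buf='HWLDXBAYE' cursor=0

Answer: 0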